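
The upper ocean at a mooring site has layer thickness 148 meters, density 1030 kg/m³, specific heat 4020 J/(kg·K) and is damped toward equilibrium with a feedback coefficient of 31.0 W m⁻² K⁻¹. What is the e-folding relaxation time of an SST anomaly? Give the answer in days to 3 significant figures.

Areal heat capacity C = ρ c_p D = 1030 × 4020 × 148 = 6.13×10^8 J m⁻² K⁻¹.
Relaxation time τ = C / λ = 6.13×10^8 / 31.0 = 1.98×10^7 s.
In days: 1.98×10^7 s / (86400 s/day) = 229 days.

229 days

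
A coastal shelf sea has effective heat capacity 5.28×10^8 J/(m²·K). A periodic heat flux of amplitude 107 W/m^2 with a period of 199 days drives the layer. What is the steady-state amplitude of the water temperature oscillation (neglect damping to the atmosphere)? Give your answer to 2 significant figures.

0.55 K

Areal heat capacity C = 5.28×10^8 J/(m²·K) (given).
Angular frequency ω = 2π / T = 2π / 1.72×10^7 s = 3.65×10^-7 s⁻¹.
Cω = 5.28×10^8 × 3.65×10^-7 = 193 W/(m²·K).
Amplitude A = F₀ / (Cω) = 107 / 193 = 0.555 K.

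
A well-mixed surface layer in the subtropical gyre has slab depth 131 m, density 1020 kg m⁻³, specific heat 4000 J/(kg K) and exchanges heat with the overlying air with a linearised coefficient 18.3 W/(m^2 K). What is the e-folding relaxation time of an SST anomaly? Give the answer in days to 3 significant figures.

Areal heat capacity C = ρ c_p D = 1020 × 4000 × 131 = 5.34×10^8 J/(m²·K).
Relaxation time τ = C / λ = 5.34×10^8 / 18.3 = 2.92×10^7 s.
In days: 2.92×10^7 s / (86400 s/day) = 338 days.

338 days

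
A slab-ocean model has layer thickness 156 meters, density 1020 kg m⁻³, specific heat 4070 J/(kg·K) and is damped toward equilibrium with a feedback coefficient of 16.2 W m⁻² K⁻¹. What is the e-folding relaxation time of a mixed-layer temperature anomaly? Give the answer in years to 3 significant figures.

1.27 years

Areal heat capacity C = ρ c_p D = 1020 × 4070 × 156 = 6.48×10^8 J m⁻² K⁻¹.
Relaxation time τ = C / λ = 6.48×10^8 / 16.2 = 4.00×10^7 s.
In years: 4.00×10^7 s / (3.156×10^7 s/year) = 1.27 years.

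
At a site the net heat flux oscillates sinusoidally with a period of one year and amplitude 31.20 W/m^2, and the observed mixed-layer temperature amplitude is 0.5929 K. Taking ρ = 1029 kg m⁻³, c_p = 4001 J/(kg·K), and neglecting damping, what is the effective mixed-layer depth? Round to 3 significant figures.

64.2 m

ω = 2π / 3.15×10^7 s = 1.99×10^-7 s⁻¹.
Required C = F₀ / (A ω) = 31.20 / (0.5929 × 1.99×10^-7) = 2.64×10^8 J/(m²·K).
D = C / (ρ c_p) = 2.64×10^8 / (1029 × 4001) = 64.2 m.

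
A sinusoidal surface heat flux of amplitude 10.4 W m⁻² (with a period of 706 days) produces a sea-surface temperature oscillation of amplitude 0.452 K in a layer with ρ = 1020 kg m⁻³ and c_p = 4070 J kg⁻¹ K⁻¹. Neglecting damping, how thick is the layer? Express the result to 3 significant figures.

ω = 2π / 6.10×10^7 s = 1.03×10^-7 s⁻¹.
Required C = F₀ / (A ω) = 10.4 / (0.452 × 1.03×10^-7) = 2.23×10^8 J/(m²·K).
D = C / (ρ c_p) = 2.23×10^8 / (1020 × 4070) = 53.8 m.

53.8 m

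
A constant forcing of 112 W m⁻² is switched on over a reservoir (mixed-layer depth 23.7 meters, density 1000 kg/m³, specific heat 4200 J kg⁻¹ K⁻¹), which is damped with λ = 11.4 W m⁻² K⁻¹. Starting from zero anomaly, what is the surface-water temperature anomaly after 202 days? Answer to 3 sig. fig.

8.49 K

Areal heat capacity C = ρ c_p D = 1000 × 4200 × 23.7 = 9.95×10^7 J m⁻² K⁻¹.
τ = C / λ = 9.95×10^7 / 11.4 = 8.73×10^6 s.
Equilibrium anomaly ΔT_eq = F / λ = 112 / 11.4 = 9.82 K.
t = 202 days = 1.75×10^7 s, so t/τ = 2.00.
ΔT(t) = ΔT_eq (1 − e^(−t/τ)) = 9.82 × (1 − e^−2.00) = 8.49 K.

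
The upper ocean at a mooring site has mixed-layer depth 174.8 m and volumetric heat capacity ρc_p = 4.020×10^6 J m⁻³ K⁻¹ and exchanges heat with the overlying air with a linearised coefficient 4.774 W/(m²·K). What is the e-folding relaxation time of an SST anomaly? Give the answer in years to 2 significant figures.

4.7 years

Areal heat capacity C = ρc_p × D = 4.020×10^6 × 174.8 = 7.03×10^8 J m⁻² K⁻¹.
Relaxation time τ = C / λ = 7.03×10^8 / 4.774 = 1.47×10^8 s.
In years: 1.47×10^8 s / (3.156×10^7 s/year) = 4.66 years.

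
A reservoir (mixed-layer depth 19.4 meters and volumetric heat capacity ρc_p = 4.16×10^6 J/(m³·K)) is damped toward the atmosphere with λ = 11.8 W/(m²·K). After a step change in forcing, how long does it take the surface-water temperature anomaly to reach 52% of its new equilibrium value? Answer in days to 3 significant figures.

58.1 days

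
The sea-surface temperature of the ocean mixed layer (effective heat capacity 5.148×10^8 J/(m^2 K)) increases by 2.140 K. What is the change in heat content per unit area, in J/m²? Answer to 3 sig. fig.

1.10×10^9

Areal heat capacity C = 5.148×10^8 J/(m^2 K) (given).
ΔQ = C ΔT = 5.15×10^8 × 2.140 = 1.10×10^9 J/m².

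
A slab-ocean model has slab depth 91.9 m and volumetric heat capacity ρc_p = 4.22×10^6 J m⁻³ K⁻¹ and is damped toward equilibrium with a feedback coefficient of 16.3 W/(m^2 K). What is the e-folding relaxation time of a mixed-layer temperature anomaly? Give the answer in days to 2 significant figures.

Areal heat capacity C = ρc_p × D = 4.22×10^6 × 91.9 = 3.88×10^8 J/(m²·K).
Relaxation time τ = C / λ = 3.88×10^8 / 16.3 = 2.38×10^7 s.
In days: 2.38×10^7 s / (86400 s/day) = 275 days.

280 days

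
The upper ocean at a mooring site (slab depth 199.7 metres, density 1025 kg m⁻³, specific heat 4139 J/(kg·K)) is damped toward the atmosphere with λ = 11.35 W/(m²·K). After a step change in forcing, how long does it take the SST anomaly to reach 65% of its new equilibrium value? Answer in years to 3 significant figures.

2.48 years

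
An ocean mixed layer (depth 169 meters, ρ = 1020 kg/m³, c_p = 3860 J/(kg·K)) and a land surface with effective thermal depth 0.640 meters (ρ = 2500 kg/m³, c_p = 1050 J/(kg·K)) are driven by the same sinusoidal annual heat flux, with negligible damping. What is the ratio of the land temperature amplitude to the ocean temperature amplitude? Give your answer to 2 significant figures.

C_ocean = 1020 × 3860 × 169 = 6.65×10^8 J/(m²·K).
C_land = 2500 × 1050 × 0.640 = 1.68×10^6 J/(m²·K).
Undamped amplitude ∝ 1/C, so A_land/A_ocean = C_ocean/C_land = 396.

400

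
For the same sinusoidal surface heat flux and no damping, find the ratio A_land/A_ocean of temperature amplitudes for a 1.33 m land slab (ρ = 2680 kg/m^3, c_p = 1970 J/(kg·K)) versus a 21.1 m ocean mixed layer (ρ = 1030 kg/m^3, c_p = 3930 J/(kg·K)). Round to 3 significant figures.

12.2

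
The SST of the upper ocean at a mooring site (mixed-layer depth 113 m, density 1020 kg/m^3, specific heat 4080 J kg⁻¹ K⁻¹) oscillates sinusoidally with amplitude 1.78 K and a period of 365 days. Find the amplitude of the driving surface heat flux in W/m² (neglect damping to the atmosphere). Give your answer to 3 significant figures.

167

Areal heat capacity C = ρ c_p D = 1020 × 4080 × 113 = 4.70×10^8 J/(m^2 K).
ω = 2π / 3.15×10^7 s = 1.99×10^-7 s⁻¹.
Cω = 4.70×10^8 × 1.99×10^-7 = 93.7 W/(m²·K).
F₀ = A × Cω = 1.78 × 93.7 = 167 W/m².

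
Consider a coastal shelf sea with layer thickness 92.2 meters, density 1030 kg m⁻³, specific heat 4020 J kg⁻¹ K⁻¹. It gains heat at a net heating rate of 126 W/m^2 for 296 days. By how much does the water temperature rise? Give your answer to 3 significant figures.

Areal heat capacity C = ρ c_p D = 1030 × 4020 × 92.2 = 3.82×10^8 J/(m^2 K).
Net heat input Q = F Δt = 126 × (296 days × 86400 s/day) = 3.22×10^9 J/m².
ΔT = Q / C = 3.22×10^9 / 3.82×10^8 = 8.44 K.

8.44 K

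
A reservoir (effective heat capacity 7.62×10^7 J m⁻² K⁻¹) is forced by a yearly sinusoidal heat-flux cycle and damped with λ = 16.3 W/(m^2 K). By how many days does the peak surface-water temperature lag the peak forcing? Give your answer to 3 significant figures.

43.6 days

Areal heat capacity C = 7.62×10^7 J m⁻² K⁻¹ (given).
ω = 2π / 3.15×10^7 s = 1.99×10^-7 s⁻¹.
Phase lag φ = arctan(Cω/λ) = arctan(15.2/16.3) = 0.750 rad.
Time lag = φ / ω = 0.750 / 1.99×10^-7 = 3.76×10^6 s = 43.6 days.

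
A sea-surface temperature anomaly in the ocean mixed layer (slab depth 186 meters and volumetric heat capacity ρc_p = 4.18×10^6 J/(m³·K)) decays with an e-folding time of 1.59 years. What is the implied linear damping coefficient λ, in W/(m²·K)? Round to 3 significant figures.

Areal heat capacity C = ρc_p × D = 4.18×10^6 × 186 = 7.77×10^8 J/(m²·K).
τ = 1.59 years = 5.02×10^7 s.
λ = C / τ = 7.77×10^8 / 5.02×10^7 = 15.5 W/(m²·K).

15.5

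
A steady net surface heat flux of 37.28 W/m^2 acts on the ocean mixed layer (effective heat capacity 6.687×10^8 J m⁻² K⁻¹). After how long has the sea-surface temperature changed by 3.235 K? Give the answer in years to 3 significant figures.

1.84 years

Areal heat capacity C = 6.687×10^8 J m⁻² K⁻¹ (given).
Time required: Δt = C ΔT / F = 6.69×10^8 × 3.235 / 37.28 = 5.80×10^7 s.
In years: 5.80×10^7 s / (3.156×10^7 s/year) = 1.84 years.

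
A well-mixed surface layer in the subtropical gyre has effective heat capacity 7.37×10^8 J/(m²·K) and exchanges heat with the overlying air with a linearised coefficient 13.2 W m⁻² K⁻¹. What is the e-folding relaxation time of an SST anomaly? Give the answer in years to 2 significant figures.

1.8 years

Areal heat capacity C = 7.37×10^8 J/(m²·K) (given).
Relaxation time τ = C / λ = 7.37×10^8 / 13.2 = 5.58×10^7 s.
In years: 5.58×10^7 s / (3.156×10^7 s/year) = 1.77 years.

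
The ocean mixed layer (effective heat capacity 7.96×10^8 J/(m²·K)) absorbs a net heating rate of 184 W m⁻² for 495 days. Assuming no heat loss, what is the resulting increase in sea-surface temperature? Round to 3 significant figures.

Areal heat capacity C = 7.96×10^8 J/(m²·K) (given).
Net heat input Q = F Δt = 184 × (495 days × 86400 s/day) = 7.87×10^9 J/m².
ΔT = Q / C = 7.87×10^9 / 7.96×10^8 = 9.89 K.

9.89 K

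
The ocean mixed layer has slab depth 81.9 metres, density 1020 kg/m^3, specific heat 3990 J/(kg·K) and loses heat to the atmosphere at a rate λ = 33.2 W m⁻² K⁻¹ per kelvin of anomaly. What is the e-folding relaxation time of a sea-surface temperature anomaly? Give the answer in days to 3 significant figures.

116 days

Areal heat capacity C = ρ c_p D = 1020 × 3990 × 81.9 = 3.33×10^8 J/(m^2 K).
Relaxation time τ = C / λ = 3.33×10^8 / 33.2 = 1.00×10^7 s.
In days: 1.00×10^7 s / (86400 s/day) = 116 days.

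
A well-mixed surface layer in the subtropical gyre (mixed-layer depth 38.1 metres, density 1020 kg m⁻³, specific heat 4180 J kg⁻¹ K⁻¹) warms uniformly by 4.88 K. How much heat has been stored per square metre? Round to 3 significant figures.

7.93×10^8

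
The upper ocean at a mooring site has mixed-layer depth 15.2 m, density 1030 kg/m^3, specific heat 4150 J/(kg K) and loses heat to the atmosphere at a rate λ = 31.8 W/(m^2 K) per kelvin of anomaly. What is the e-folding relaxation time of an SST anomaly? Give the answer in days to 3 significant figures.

23.6 days

Areal heat capacity C = ρ c_p D = 1030 × 4150 × 15.2 = 6.50×10^7 J m⁻² K⁻¹.
Relaxation time τ = C / λ = 6.50×10^7 / 31.8 = 2.04×10^6 s.
In days: 2.04×10^6 s / (86400 s/day) = 23.6 days.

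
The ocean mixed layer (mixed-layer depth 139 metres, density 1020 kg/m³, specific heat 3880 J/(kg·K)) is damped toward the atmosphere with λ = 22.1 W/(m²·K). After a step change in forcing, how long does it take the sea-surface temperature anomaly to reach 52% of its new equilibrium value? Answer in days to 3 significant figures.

Areal heat capacity C = ρ c_p D = 1020 × 3880 × 139 = 5.50×10^8 J/(m^2 K).
τ = C / λ = 5.50×10^8 / 22.1 = 2.49×10^7 s.
Fraction reached: 1 − e^(−t/τ) = 0.52 ⇒ t = −τ ln(1 − 0.52) = τ × 0.734.
t = 1.83×10^7 s = 211 days.

211 days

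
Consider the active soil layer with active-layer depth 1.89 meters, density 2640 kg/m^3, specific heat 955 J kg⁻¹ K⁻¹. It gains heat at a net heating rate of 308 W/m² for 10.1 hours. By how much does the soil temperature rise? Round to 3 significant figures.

2.35 K

Areal heat capacity C = ρ c_p D = 2640 × 955 × 1.89 = 4.77×10^6 J/(m²·K).
Net heat input Q = F Δt = 308 × (10.1 hours × 3600 s/hour) = 1.12×10^7 J/m².
ΔT = Q / C = 1.12×10^7 / 4.77×10^6 = 2.35 K.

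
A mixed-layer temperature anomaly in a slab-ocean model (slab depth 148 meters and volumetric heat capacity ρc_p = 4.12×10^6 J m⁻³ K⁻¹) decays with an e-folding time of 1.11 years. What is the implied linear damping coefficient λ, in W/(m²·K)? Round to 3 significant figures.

Areal heat capacity C = ρc_p × D = 4.12×10^6 × 148 = 6.10×10^8 J/(m²·K).
τ = 1.11 years = 3.50×10^7 s.
λ = C / τ = 6.10×10^8 / 3.50×10^7 = 17.4 W/(m²·K).

17.4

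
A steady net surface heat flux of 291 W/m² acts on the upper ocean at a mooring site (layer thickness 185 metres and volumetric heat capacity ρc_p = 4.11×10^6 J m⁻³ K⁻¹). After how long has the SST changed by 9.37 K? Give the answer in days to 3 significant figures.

283 days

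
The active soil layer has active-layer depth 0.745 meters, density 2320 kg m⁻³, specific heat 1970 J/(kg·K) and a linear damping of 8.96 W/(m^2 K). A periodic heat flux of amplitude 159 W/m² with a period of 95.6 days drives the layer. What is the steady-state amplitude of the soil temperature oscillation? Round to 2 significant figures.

17 K

Areal heat capacity C = ρ c_p D = 2320 × 1970 × 0.745 = 3.40×10^6 J/(m²·K).
Angular frequency ω = 2π / T = 2π / 8.26×10^6 s = 7.61×10^-7 s⁻¹.
√((Cω)² + λ²) = √((2.59)² + 8.96²) = 9.33 W/(m²·K).
Amplitude A = F₀ / √((Cω)²+λ²) = 159 / 9.33 = 17.0 K.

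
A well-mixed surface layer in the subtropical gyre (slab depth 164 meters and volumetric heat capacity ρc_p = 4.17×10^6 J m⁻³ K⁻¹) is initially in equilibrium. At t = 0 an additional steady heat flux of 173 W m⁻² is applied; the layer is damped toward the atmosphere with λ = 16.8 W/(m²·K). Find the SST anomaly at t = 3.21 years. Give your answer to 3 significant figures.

9.44 K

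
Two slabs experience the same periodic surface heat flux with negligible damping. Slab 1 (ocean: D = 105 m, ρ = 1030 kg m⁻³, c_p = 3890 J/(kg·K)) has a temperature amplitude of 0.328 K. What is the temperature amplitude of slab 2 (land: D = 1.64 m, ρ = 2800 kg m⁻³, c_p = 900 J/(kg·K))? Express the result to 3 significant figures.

C_ocean = 4.21×10^8 J/(m²·K); C_land = 4.13×10^6 J/(m²·K).
A ∝ 1/C ⇒ A_land = A_ocean × C_ocean/C_land = 0.328 × 102 = 33.4 K.

33.4 K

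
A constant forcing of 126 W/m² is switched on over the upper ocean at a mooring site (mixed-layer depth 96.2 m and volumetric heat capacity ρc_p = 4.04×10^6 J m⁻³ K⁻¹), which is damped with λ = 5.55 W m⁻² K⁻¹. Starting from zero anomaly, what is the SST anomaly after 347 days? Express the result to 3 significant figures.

Areal heat capacity C = ρc_p × D = 4.04×10^6 × 96.2 = 3.89×10^8 J/(m^2 K).
τ = C / λ = 3.89×10^8 / 5.55 = 7.00×10^7 s.
Equilibrium anomaly ΔT_eq = F / λ = 126 / 5.55 = 22.7 K.
t = 347 days = 3.00×10^7 s, so t/τ = 0.428.
ΔT(t) = ΔT_eq (1 − e^(−t/τ)) = 22.7 × (1 − e^−0.428) = 7.91 K.

7.91 K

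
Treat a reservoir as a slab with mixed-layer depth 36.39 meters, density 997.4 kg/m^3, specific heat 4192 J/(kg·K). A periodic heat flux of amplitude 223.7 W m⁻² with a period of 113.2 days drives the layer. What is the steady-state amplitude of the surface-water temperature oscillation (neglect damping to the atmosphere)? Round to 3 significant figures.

2.29 K

Areal heat capacity C = ρ c_p D = 997.4 × 4192 × 36.39 = 1.52×10^8 J/(m²·K).
Angular frequency ω = 2π / T = 2π / 9.78×10^6 s = 6.42×10^-7 s⁻¹.
Cω = 1.52×10^8 × 6.42×10^-7 = 97.7 W/(m²·K).
Amplitude A = F₀ / (Cω) = 223.7 / 97.7 = 2.29 K.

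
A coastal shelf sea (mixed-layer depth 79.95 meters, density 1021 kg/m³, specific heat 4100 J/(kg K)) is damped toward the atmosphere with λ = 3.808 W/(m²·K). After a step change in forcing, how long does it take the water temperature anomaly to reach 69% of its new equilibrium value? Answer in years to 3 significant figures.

3.26 years

Areal heat capacity C = ρ c_p D = 1021 × 4100 × 79.95 = 3.35×10^8 J m⁻² K⁻¹.
τ = C / λ = 3.35×10^8 / 3.808 = 8.79×10^7 s.
Fraction reached: 1 − e^(−t/τ) = 0.69 ⇒ t = −τ ln(1 − 0.69) = τ × 1.17.
t = 1.03×10^8 s = 3.26 years.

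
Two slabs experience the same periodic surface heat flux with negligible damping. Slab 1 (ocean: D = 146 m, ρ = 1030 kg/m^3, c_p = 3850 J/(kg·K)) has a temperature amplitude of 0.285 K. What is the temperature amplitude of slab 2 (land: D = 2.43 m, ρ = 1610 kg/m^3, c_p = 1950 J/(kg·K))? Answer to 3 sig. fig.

21.6 K

C_ocean = 5.79×10^8 J/(m²·K); C_land = 7.63×10^6 J/(m²·K).
A ∝ 1/C ⇒ A_land = A_ocean × C_ocean/C_land = 0.285 × 75.9 = 21.6 K.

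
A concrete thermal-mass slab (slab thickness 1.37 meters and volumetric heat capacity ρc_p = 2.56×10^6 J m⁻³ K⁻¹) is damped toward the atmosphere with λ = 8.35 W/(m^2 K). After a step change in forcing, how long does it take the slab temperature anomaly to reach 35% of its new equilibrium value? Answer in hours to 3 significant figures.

50.3 hours

Areal heat capacity C = ρc_p × D = 2.56×10^6 × 1.37 = 3.51×10^6 J/(m²·K).
τ = C / λ = 3.51×10^6 / 8.35 = 4.20×10^5 s.
Fraction reached: 1 − e^(−t/τ) = 0.35 ⇒ t = −τ ln(1 − 0.35) = τ × 0.431.
t = 1.81×10^5 s = 50.3 hours.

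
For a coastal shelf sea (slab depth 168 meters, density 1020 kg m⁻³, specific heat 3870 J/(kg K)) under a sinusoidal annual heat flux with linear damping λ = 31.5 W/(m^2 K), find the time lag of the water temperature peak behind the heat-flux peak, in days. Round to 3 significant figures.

Areal heat capacity C = ρ c_p D = 1020 × 3870 × 168 = 6.63×10^8 J/(m²·K).
ω = 2π / 3.15×10^7 s = 1.99×10^-7 s⁻¹.
Phase lag φ = arctan(Cω/λ) = arctan(132/31.5) = 1.34 rad.
Time lag = φ / ω = 1.34 / 1.99×10^-7 = 6.71×10^6 s = 77.7 days.

77.7 days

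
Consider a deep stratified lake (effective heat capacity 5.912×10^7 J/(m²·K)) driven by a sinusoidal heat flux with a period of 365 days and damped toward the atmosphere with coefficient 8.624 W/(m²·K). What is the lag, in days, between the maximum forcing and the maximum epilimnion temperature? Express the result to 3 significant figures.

Areal heat capacity C = 5.912×10^7 J/(m²·K) (given).
ω = 2π / 3.15×10^7 s = 1.99×10^-7 s⁻¹.
Phase lag φ = arctan(Cω/λ) = arctan(11.8/8.624) = 0.939 rad.
Time lag = φ / ω = 0.939 / 1.99×10^-7 = 4.71×10^6 s = 54.5 days.

54.5 days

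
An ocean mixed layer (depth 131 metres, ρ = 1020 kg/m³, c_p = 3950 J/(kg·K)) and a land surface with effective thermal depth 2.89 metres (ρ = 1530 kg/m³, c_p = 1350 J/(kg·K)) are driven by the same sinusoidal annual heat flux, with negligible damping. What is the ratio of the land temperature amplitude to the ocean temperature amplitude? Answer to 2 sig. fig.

88

C_ocean = 1020 × 3950 × 131 = 5.28×10^8 J/(m²·K).
C_land = 1530 × 1350 × 2.89 = 5.97×10^6 J/(m²·K).
Undamped amplitude ∝ 1/C, so A_land/A_ocean = C_ocean/C_land = 88.4.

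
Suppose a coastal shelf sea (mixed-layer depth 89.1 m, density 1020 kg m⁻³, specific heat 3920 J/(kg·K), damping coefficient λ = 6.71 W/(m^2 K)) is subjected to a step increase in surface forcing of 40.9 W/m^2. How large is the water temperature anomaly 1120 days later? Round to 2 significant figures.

5.1 K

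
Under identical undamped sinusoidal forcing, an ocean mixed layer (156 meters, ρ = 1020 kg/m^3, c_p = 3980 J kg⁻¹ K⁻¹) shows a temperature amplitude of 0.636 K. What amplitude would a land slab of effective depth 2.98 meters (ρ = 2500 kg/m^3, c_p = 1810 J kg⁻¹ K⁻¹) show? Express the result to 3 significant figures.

C_ocean = 6.33×10^8 J/(m²·K); C_land = 1.35×10^7 J/(m²·K).
A ∝ 1/C ⇒ A_land = A_ocean × C_ocean/C_land = 0.636 × 47.0 = 29.9 K.

29.9 K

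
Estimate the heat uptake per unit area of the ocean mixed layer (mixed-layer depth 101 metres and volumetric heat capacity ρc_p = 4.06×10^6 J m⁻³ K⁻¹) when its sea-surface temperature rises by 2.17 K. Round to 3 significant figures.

8.90×10^8

Areal heat capacity C = ρc_p × D = 4.06×10^6 × 101 = 4.10×10^8 J m⁻² K⁻¹.
ΔQ = C ΔT = 4.10×10^8 × 2.17 = 8.90×10^8 J/m².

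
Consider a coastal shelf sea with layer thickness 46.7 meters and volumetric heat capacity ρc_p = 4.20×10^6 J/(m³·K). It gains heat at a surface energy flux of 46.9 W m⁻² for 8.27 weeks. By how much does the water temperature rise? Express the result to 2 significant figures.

1.2 K

Areal heat capacity C = ρc_p × D = 4.20×10^6 × 46.7 = 1.96×10^8 J/(m^2 K).
Net heat input Q = F Δt = 46.9 × (8.27 weeks × 6.048×10^5 s/week) = 2.35×10^8 J/m².
ΔT = Q / C = 2.35×10^8 / 1.96×10^8 = 1.20 K.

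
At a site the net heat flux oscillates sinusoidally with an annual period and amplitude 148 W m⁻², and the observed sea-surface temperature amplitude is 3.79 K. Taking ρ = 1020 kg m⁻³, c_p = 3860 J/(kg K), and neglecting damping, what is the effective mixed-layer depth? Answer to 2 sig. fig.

50 m

ω = 2π / 3.15×10^7 s = 1.99×10^-7 s⁻¹.
Required C = F₀ / (A ω) = 148 / (3.79 × 1.99×10^-7) = 1.96×10^8 J/(m²·K).
D = C / (ρ c_p) = 1.96×10^8 / (1020 × 3860) = 49.8 m.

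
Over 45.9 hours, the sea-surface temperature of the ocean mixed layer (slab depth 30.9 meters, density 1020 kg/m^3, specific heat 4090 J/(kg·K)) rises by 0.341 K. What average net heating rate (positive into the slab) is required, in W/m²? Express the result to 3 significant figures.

Areal heat capacity C = ρ c_p D = 1020 × 4090 × 30.9 = 1.29×10^8 J/(m^2 K).
Required heat per unit area: Q = C ΔT = 1.29×10^8 × 0.341 = 4.40×10^7 J/m².
Flux F = Q / Δt = 4.40×10^7 / 1.65×10^5 s = 266 W/m².

266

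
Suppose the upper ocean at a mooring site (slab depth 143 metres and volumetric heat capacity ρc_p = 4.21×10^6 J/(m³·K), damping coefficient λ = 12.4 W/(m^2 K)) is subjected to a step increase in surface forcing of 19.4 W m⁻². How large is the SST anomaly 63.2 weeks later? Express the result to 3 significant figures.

0.853 K

Areal heat capacity C = ρc_p × D = 4.21×10^6 × 143 = 6.02×10^8 J m⁻² K⁻¹.
τ = C / λ = 6.02×10^8 / 12.4 = 4.86×10^7 s.
Equilibrium anomaly ΔT_eq = F / λ = 19.4 / 12.4 = 1.56 K.
t = 63.2 weeks = 3.82×10^7 s, so t/τ = 0.787.
ΔT(t) = ΔT_eq (1 − e^(−t/τ)) = 1.56 × (1 − e^−0.787) = 0.853 K.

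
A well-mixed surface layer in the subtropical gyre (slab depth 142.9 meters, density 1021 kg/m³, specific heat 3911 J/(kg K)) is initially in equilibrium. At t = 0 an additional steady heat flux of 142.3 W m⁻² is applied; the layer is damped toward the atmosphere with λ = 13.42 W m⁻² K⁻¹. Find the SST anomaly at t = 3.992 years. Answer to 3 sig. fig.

10.1 K

Areal heat capacity C = ρ c_p D = 1021 × 3911 × 142.9 = 5.71×10^8 J/(m²·K).
τ = C / λ = 5.71×10^8 / 13.42 = 4.25×10^7 s.
Equilibrium anomaly ΔT_eq = F / λ = 142.3 / 13.42 = 10.6 K.
t = 3.992 years = 1.26×10^8 s, so t/τ = 2.96.
ΔT(t) = ΔT_eq (1 − e^(−t/τ)) = 10.6 × (1 − e^−2.96) = 10.1 K.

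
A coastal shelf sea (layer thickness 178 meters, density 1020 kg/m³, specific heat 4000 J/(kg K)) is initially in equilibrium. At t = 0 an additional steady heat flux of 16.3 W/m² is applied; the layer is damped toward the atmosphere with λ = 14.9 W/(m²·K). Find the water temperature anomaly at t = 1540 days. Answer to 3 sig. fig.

Areal heat capacity C = ρ c_p D = 1020 × 4000 × 178 = 7.26×10^8 J/(m^2 K).
τ = C / λ = 7.26×10^8 / 14.9 = 4.87×10^7 s.
Equilibrium anomaly ΔT_eq = F / λ = 16.3 / 14.9 = 1.09 K.
t = 1540 days = 1.33×10^8 s, so t/τ = 2.73.
ΔT(t) = ΔT_eq (1 − e^(−t/τ)) = 1.09 × (1 − e^−2.73) = 1.02 K.

1.02 K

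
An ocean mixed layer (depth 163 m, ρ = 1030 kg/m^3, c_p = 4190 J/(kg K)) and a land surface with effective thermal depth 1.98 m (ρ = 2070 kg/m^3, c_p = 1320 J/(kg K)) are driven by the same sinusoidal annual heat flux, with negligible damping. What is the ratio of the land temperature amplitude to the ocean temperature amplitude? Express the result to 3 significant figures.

130

C_ocean = 1030 × 4190 × 163 = 7.03×10^8 J/(m²·K).
C_land = 2070 × 1320 × 1.98 = 5.41×10^6 J/(m²·K).
Undamped amplitude ∝ 1/C, so A_land/A_ocean = C_ocean/C_land = 130.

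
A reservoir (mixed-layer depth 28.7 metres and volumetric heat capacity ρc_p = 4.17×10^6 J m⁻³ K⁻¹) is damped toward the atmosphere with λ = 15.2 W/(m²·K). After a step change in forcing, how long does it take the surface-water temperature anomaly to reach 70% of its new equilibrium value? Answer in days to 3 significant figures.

Areal heat capacity C = ρc_p × D = 4.17×10^6 × 28.7 = 1.20×10^8 J/(m^2 K).
τ = C / λ = 1.20×10^8 / 15.2 = 7.87×10^6 s.
Fraction reached: 1 − e^(−t/τ) = 0.70 ⇒ t = −τ ln(1 − 0.70) = τ × 1.20.
t = 9.48×10^6 s = 110 days.

110 days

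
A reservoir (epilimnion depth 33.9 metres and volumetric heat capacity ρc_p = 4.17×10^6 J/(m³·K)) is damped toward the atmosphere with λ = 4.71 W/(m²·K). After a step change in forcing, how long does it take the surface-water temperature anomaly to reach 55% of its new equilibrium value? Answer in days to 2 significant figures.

280 days

Areal heat capacity C = ρc_p × D = 4.17×10^6 × 33.9 = 1.41×10^8 J/(m²·K).
τ = C / λ = 1.41×10^8 / 4.71 = 3.00×10^7 s.
Fraction reached: 1 − e^(−t/τ) = 0.55 ⇒ t = −τ ln(1 − 0.55) = τ × 0.799.
t = 2.40×10^7 s = 277 days.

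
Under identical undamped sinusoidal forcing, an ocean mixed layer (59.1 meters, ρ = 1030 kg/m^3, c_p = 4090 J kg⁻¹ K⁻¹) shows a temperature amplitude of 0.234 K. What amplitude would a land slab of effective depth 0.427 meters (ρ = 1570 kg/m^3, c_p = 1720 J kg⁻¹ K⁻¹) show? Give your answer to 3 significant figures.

50.5 K

C_ocean = 2.49×10^8 J/(m²·K); C_land = 1.15×10^6 J/(m²·K).
A ∝ 1/C ⇒ A_land = A_ocean × C_ocean/C_land = 0.234 × 216 = 50.5 K.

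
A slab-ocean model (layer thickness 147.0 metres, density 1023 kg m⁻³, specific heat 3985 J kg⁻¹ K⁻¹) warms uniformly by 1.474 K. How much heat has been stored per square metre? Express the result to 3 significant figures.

8.83×10^8

Areal heat capacity C = ρ c_p D = 1023 × 3985 × 147.0 = 5.99×10^8 J/(m²·K).
ΔQ = C ΔT = 5.99×10^8 × 1.474 = 8.83×10^8 J/m².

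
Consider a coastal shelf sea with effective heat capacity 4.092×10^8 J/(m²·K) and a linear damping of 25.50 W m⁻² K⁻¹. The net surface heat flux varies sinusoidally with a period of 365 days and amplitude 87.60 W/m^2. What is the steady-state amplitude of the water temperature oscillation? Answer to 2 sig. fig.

1.0 K

Areal heat capacity C = 4.092×10^8 J/(m²·K) (given).
Angular frequency ω = 2π / T = 2π / 3.15×10^7 s = 1.99×10^-7 s⁻¹.
√((Cω)² + λ²) = √((81.5)² + 25.50²) = 85.4 W/(m²·K).
Amplitude A = F₀ / √((Cω)²+λ²) = 87.60 / 85.4 = 1.03 K.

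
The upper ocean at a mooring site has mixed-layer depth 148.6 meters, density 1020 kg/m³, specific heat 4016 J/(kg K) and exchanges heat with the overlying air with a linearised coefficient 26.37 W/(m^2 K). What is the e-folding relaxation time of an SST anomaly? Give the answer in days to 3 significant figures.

267 days

Areal heat capacity C = ρ c_p D = 1020 × 4016 × 148.6 = 6.09×10^8 J m⁻² K⁻¹.
Relaxation time τ = C / λ = 6.09×10^8 / 26.37 = 2.31×10^7 s.
In days: 2.31×10^7 s / (86400 s/day) = 267 days.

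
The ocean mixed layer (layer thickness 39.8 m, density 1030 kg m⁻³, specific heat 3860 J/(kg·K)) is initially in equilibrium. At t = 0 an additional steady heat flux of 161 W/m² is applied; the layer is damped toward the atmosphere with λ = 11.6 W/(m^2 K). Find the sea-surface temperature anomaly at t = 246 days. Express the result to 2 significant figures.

11 K

Areal heat capacity C = ρ c_p D = 1030 × 3860 × 39.8 = 1.58×10^8 J/(m²·K).
τ = C / λ = 1.58×10^8 / 11.6 = 1.36×10^7 s.
Equilibrium anomaly ΔT_eq = F / λ = 161 / 11.6 = 13.9 K.
t = 246 days = 2.13×10^7 s, so t/τ = 1.56.
ΔT(t) = ΔT_eq (1 − e^(−t/τ)) = 13.9 × (1 − e^−1.56) = 11.0 K.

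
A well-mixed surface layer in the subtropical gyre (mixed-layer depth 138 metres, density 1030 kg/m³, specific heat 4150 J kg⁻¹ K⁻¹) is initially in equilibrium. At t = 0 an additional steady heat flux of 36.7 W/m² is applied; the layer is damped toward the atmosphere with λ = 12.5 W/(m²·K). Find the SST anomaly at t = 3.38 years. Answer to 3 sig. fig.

2.63 K

Areal heat capacity C = ρ c_p D = 1030 × 4150 × 138 = 5.90×10^8 J m⁻² K⁻¹.
τ = C / λ = 5.90×10^8 / 12.5 = 4.72×10^7 s.
Equilibrium anomaly ΔT_eq = F / λ = 36.7 / 12.5 = 2.94 K.
t = 3.38 years = 1.07×10^8 s, so t/τ = 2.26.
ΔT(t) = ΔT_eq (1 − e^(−t/τ)) = 2.94 × (1 − e^−2.26) = 2.63 K.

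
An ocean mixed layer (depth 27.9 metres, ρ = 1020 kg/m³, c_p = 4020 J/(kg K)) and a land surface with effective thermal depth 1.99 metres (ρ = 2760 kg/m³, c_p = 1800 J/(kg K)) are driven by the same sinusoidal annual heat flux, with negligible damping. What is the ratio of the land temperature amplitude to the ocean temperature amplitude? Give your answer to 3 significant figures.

11.6

C_ocean = 1020 × 4020 × 27.9 = 1.14×10^8 J/(m²·K).
C_land = 2760 × 1800 × 1.99 = 9.89×10^6 J/(m²·K).
Undamped amplitude ∝ 1/C, so A_land/A_ocean = C_ocean/C_land = 11.6.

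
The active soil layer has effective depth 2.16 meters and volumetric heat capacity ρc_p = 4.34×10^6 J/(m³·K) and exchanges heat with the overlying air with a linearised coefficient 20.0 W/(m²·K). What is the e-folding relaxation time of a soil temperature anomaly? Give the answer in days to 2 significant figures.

5.4 days

Areal heat capacity C = ρc_p × D = 4.34×10^6 × 2.16 = 9.37×10^6 J/(m²·K).
Relaxation time τ = C / λ = 9.37×10^6 / 20.0 = 4.69×10^5 s.
In days: 4.69×10^5 s / (86400 s/day) = 5.42 days.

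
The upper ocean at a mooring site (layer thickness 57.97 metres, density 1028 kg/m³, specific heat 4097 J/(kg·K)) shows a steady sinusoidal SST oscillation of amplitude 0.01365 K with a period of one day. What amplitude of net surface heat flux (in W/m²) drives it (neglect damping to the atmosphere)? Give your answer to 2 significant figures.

Areal heat capacity C = ρ c_p D = 1028 × 4097 × 57.97 = 2.44×10^8 J m⁻² K⁻¹.
ω = 2π / 86400 s = 7.27×10^-5 s⁻¹.
Cω = 2.44×10^8 × 7.27×10^-5 = 17800 W/(m²·K).
F₀ = A × Cω = 0.01365 × 17800 = 242 W/m².

240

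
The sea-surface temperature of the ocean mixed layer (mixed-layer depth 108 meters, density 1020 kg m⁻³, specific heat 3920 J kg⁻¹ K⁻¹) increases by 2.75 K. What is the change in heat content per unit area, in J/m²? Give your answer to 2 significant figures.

Areal heat capacity C = ρ c_p D = 1020 × 3920 × 108 = 4.32×10^8 J m⁻² K⁻¹.
ΔQ = C ΔT = 4.32×10^8 × 2.75 = 1.19×10^9 J/m².

1.2×10^9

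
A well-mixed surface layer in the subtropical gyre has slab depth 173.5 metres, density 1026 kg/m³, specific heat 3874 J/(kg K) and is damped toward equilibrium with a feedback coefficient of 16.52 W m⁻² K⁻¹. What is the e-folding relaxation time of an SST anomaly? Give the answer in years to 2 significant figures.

Areal heat capacity C = ρ c_p D = 1026 × 3874 × 173.5 = 6.90×10^8 J/(m^2 K).
Relaxation time τ = C / λ = 6.90×10^8 / 16.52 = 4.17×10^7 s.
In years: 4.17×10^7 s / (3.156×10^7 s/year) = 1.32 years.

1.3 years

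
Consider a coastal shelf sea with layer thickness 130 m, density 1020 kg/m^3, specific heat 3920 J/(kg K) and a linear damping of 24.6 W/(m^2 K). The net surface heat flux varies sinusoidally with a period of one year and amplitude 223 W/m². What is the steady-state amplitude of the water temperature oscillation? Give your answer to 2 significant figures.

2.1 K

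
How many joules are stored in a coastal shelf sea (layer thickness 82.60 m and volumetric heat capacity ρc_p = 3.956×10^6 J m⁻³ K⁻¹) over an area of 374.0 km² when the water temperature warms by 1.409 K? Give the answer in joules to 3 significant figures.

1.72×10^17 J

Areal heat capacity C = ρc_p × D = 3.956×10^6 × 82.60 = 3.27×10^8 J/(m²·K).
Heat per unit area: q = C ΔT = 3.27×10^8 × 1.409 = 4.60×10^8 J/m².
Total heat: Q = q × A = 4.60×10^8 × (374.0 × 10⁶ m²) = 1.72×10^17 J.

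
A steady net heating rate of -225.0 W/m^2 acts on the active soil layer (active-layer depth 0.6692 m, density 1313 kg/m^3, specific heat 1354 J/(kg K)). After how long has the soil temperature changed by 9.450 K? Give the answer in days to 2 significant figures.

0.58 days

Areal heat capacity C = ρ c_p D = 1313 × 1354 × 0.6692 = 1.19×10^6 J m⁻² K⁻¹.
Time required: Δt = C ΔT / F = 1.19×10^6 × -9.450 / -225.0 = 50000 s.
In days: 50000 s / (86400 s/day) = 0.578 days.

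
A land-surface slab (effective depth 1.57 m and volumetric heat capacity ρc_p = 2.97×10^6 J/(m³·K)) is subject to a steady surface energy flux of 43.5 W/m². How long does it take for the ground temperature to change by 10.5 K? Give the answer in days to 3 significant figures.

Areal heat capacity C = ρc_p × D = 2.97×10^6 × 1.57 = 4.66×10^6 J/(m^2 K).
Time required: Δt = C ΔT / F = 4.66×10^6 × 10.5 / 43.5 = 1.13×10^6 s.
In days: 1.13×10^6 s / (86400 s/day) = 13.0 days.

13.0 days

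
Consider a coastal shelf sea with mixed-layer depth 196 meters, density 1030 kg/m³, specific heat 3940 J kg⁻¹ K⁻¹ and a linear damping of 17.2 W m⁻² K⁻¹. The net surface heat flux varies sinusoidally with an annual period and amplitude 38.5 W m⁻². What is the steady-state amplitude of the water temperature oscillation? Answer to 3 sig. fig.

0.242 K

Areal heat capacity C = ρ c_p D = 1030 × 3940 × 196 = 7.95×10^8 J/(m^2 K).
Angular frequency ω = 2π / T = 2π / 3.15×10^7 s = 1.99×10^-7 s⁻¹.
√((Cω)² + λ²) = √((158)² + 17.2²) = 159 W/(m²·K).
Amplitude A = F₀ / √((Cω)²+λ²) = 38.5 / 159 = 0.242 K.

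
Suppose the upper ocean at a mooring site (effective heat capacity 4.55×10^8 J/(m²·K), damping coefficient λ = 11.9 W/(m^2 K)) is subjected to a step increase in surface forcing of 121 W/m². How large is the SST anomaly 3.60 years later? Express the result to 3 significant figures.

9.65 K

Areal heat capacity C = 4.55×10^8 J/(m²·K) (given).
τ = C / λ = 4.55×10^8 / 11.9 = 3.82×10^7 s.
Equilibrium anomaly ΔT_eq = F / λ = 121 / 11.9 = 10.2 K.
t = 3.60 years = 1.14×10^8 s, so t/τ = 2.97.
ΔT(t) = ΔT_eq (1 − e^(−t/τ)) = 10.2 × (1 − e^−2.97) = 9.65 K.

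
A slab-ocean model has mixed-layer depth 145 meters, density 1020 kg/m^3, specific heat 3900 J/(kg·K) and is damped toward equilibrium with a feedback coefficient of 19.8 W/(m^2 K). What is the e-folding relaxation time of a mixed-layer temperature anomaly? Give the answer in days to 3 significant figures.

337 days

Areal heat capacity C = ρ c_p D = 1020 × 3900 × 145 = 5.77×10^8 J m⁻² K⁻¹.
Relaxation time τ = C / λ = 5.77×10^8 / 19.8 = 2.91×10^7 s.
In days: 2.91×10^7 s / (86400 s/day) = 337 days.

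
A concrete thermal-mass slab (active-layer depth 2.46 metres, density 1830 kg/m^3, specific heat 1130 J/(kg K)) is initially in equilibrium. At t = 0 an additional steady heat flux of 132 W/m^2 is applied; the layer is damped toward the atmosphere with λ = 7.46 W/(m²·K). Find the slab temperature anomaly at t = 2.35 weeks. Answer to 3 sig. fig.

Areal heat capacity C = ρ c_p D = 1830 × 1130 × 2.46 = 5.09×10^6 J/(m^2 K).
τ = C / λ = 5.09×10^6 / 7.46 = 6.82×10^5 s.
Equilibrium anomaly ΔT_eq = F / λ = 132 / 7.46 = 17.7 K.
t = 2.35 weeks = 1.42×10^6 s, so t/τ = 2.08.
ΔT(t) = ΔT_eq (1 − e^(−t/τ)) = 17.7 × (1 − e^−2.08) = 15.5 K.

15.5 K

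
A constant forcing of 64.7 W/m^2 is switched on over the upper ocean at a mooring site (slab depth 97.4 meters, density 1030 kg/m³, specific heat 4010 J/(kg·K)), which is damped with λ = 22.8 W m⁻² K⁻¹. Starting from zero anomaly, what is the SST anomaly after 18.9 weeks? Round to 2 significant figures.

Areal heat capacity C = ρ c_p D = 1030 × 4010 × 97.4 = 4.02×10^8 J m⁻² K⁻¹.
τ = C / λ = 4.02×10^8 / 22.8 = 1.76×10^7 s.
Equilibrium anomaly ΔT_eq = F / λ = 64.7 / 22.8 = 2.84 K.
t = 18.9 weeks = 1.14×10^7 s, so t/τ = 0.648.
ΔT(t) = ΔT_eq (1 − e^(−t/τ)) = 2.84 × (1 − e^−0.648) = 1.35 K.

1.4 K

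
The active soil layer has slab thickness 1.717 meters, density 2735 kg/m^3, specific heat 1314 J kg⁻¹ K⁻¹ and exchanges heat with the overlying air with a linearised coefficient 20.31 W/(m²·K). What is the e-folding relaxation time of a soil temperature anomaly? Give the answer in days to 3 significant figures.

Areal heat capacity C = ρ c_p D = 2735 × 1314 × 1.717 = 6.17×10^6 J/(m^2 K).
Relaxation time τ = C / λ = 6.17×10^6 / 20.31 = 3.04×10^5 s.
In days: 3.04×10^5 s / (86400 s/day) = 3.52 days.

3.52 days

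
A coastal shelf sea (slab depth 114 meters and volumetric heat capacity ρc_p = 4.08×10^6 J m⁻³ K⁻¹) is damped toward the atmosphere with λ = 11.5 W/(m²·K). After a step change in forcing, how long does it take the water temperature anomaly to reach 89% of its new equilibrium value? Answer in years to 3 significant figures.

2.83 years

Areal heat capacity C = ρc_p × D = 4.08×10^6 × 114 = 4.65×10^8 J/(m²·K).
τ = C / λ = 4.65×10^8 / 11.5 = 4.04×10^7 s.
Fraction reached: 1 − e^(−t/τ) = 0.89 ⇒ t = −τ ln(1 − 0.89) = τ × 2.21.
t = 8.93×10^7 s = 2.83 years.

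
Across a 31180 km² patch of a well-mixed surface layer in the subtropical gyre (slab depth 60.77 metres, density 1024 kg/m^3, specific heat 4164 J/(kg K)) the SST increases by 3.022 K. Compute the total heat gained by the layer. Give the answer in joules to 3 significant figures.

Areal heat capacity C = ρ c_p D = 1024 × 4164 × 60.77 = 2.59×10^8 J/(m²·K).
Heat per unit area: q = C ΔT = 2.59×10^8 × 3.022 = 7.83×10^8 J/m².
Total heat: Q = q × A = 7.83×10^8 × (31180 × 10⁶ m²) = 2.44×10^19 J.

2.44×10^19 J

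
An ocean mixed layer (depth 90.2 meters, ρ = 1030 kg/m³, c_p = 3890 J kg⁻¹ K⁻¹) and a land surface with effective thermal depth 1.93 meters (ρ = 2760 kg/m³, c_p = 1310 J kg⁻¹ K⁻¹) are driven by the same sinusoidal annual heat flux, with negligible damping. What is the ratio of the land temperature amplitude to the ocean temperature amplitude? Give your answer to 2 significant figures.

52

C_ocean = 1030 × 3890 × 90.2 = 3.61×10^8 J/(m²·K).
C_land = 2760 × 1310 × 1.93 = 6.98×10^6 J/(m²·K).
Undamped amplitude ∝ 1/C, so A_land/A_ocean = C_ocean/C_land = 51.8.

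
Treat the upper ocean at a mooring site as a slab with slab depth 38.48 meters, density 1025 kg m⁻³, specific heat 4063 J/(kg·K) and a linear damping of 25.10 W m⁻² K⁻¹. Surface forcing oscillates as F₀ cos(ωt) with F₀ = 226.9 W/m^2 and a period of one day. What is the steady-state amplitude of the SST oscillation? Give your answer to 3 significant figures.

0.0195 K

Areal heat capacity C = ρ c_p D = 1025 × 4063 × 38.48 = 1.60×10^8 J/(m^2 K).
Angular frequency ω = 2π / T = 2π / 86400 s = 7.27×10^-5 s⁻¹.
√((Cω)² + λ²) = √((11700)² + 25.10²) = 11700 W/(m²·K).
Amplitude A = F₀ / √((Cω)²+λ²) = 226.9 / 11700 = 0.0195 K.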